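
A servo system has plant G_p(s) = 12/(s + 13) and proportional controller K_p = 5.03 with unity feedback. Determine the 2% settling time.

Closed-loop transfer function: T(s) = K_p·G_p(s)/(1 + K_p·G_p(s)) = 60.36/(s + 13 + 60.36) = 60.36/(s + 73.36).
Time constant τ = 1/73.36 = 0.01363 s, so the 2% settling time is about 4τ = 0.0545 s.

T_s ≈ 0.0545 s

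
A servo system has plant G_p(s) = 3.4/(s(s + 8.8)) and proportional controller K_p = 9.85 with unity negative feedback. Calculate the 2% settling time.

Closed-loop characteristic equation: s² + 8.8s + 33.49 = 0, so ω_n = 5.787 rad/s and ζ = 8.8/(2·5.787) = 0.7603.
2% settling time T_s ≈ 4/(ζω_n) = 4/4.4 = 0.909 s.

T_s ≈ 0.909 s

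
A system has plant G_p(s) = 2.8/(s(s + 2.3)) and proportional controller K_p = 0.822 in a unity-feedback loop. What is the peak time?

T_p = 3.17 s

The closed-loop denominator s² + 2.3s + 2.302 gives ω_n = √2.302 = 1.517 and ζ = 2.3/(2ω_n) = 0.758.
Damped frequency ω_d = ω_n√(1−ζ²) = 0.9895 rad/s, so peak time T_p = π/ω_d = 3.17 s.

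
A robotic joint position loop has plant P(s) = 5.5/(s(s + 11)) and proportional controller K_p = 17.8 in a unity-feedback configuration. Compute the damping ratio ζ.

With unity feedback the closed-loop characteristic equation is s² + 11s + 17.8·5.5 = s² + 11s + 97.9 = 0.
So ω_n² = 97.9 ⇒ ω_n = 9.894 rad/s, and ζ = 11/(2ω_n) = 0.556.

ζ = 0.556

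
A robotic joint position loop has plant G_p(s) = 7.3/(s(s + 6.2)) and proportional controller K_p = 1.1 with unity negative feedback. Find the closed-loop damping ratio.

The closed-loop denominator is s(s+6.2) + 1.1·7.3 = s² + 6.2s + 8.03.
So ω_n² = 8.03 ⇒ ω_n = 2.834 rad/s, and ζ = 6.2/(2ω_n) = 1.09.

ζ = 1.09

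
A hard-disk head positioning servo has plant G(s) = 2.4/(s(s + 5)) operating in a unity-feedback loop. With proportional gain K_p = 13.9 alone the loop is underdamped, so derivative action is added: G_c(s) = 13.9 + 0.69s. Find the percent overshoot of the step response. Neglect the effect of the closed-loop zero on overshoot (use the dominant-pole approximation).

10.9%

Forward path: (13.9 + 0.69s)·2.4/(s(s+5)). The closed-loop characteristic equation is s² + (5 + 2.4·0.69)s + 2.4·13.9 = 0.
That is s² + 6.656s + 33.36 = 0, so ω_n = 5.776 rad/s and ζ = 6.656/(2·5.776) = 0.5762.
%OS = 100·exp(−πζ/√(1−ζ²)) = 10.9%.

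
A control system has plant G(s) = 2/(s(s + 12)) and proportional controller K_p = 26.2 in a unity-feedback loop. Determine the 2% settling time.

The closed-loop denominator s² + 12s + 52.4 gives ω_n = √52.4 = 7.239 and ζ = 12/(2ω_n) = 0.8289.
2% settling time T_s ≈ 4/(ζω_n) = 4/6 = 0.667 s.

T_s ≈ 0.667 s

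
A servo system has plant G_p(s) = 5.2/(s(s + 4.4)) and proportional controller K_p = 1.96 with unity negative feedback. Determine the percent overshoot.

From 1 + K_pG_p(s) = 0: s² + 4.4s + 10.19 = 0 ⇒ ω_n = 3.192, ζ = 0.6891.
%OS = 100·exp(−πζ/√(1−ζ²)) = 100·exp(−π·0.6891/√0.5251) = 5.04%.

5.04%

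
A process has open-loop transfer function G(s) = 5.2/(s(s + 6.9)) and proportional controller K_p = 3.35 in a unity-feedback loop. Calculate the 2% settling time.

Closed-loop characteristic equation: s² + 6.9s + 17.42 = 0, so ω_n = 4.174 rad/s and ζ = 6.9/(2·4.174) = 0.8266.
2% settling time T_s ≈ 4/(ζω_n) = 4/3.45 = 1.16 s.

T_s ≈ 1.16 s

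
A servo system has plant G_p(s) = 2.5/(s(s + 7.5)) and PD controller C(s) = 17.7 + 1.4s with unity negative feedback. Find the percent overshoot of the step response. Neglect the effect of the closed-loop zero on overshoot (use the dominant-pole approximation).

0.987%

Forward path: (17.7 + 1.4s)·2.5/(s(s+7.5)). The closed-loop characteristic equation is s² + (7.5 + 2.5·1.4)s + 2.5·17.7 = 0.
That is s² + 11s + 44.25 = 0, so ω_n = 6.652 rad/s and ζ = 11/(2·6.652) = 0.8268.
%OS = 100·exp(−πζ/√(1−ζ²)) = 0.987%.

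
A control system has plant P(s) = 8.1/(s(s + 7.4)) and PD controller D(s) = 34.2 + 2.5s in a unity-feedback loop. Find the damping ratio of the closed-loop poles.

ζ = 0.831

Forward path: (34.2 + 2.5s)·8.1/(s(s+7.4)). The closed-loop characteristic equation is s² + (7.4 + 8.1·2.5)s + 8.1·34.2 = 0.
That is s² + 27.65s + 277 = 0, so ω_n = 16.64 rad/s and ζ = 27.65/(2·16.64) = 0.8306.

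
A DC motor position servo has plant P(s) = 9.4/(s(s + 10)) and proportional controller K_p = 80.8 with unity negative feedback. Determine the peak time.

T_p = 0.116 s

The closed-loop denominator s² + 10s + 759.5 gives ω_n = √759.5 = 27.56 and ζ = 10/(2ω_n) = 0.1814.
Damped frequency ω_d = ω_n√(1−ζ²) = 27.1 rad/s, so peak time T_p = π/ω_d = 0.116 s.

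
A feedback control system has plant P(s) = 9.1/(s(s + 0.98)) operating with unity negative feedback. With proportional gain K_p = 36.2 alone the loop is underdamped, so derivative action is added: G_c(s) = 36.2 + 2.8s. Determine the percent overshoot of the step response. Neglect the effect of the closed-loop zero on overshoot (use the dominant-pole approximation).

Forward path: (36.2 + 2.8s)·9.1/(s(s+0.98)). The closed-loop characteristic equation is s² + (0.98 + 9.1·2.8)s + 9.1·36.2 = 0.
That is s² + 26.46s + 329.4 = 0, so ω_n = 18.15 rad/s and ζ = 26.46/(2·18.15) = 0.7289.
%OS = 100·exp(−πζ/√(1−ζ²)) = 3.53%.

3.53%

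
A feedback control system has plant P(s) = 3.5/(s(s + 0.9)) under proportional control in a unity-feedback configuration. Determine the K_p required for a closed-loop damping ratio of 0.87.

K_p = 0.0764

Closed-loop characteristic equation: s² + 0.9s + K_p·3.5 = 0.
So ω_n = √(3.5K_p) and 2ζω_n = 0.9, giving ζ = 0.9/(2√(3.5K_p)).
Setting ζ = 0.87: √(3.5K_p) = 0.9/(2·0.87) = 0.5172, so K_p = 0.2675/3.5 = 0.0764.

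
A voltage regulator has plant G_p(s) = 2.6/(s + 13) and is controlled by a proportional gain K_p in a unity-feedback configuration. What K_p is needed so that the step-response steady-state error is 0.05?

K_p = 95

For a type-0 loop with proportional control, e_ss = 1/(1 + K_p·G_p(0)).
G_p(0) = 0.2. Require 1/(1 + K_p·0.2) = 0.05, so 1 + 0.2·K_p = 20.
K_p = (20 − 1)/0.2 = 95.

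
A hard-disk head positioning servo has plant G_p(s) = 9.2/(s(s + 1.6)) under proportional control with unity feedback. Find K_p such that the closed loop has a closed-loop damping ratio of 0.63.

Closed-loop characteristic equation: s² + 1.6s + K_p·9.2 = 0.
So ω_n = √(9.2K_p) and 2ζω_n = 1.6, giving ζ = 1.6/(2√(9.2K_p)).
Setting ζ = 0.63: √(9.2K_p) = 1.6/(2·0.63) = 1.27, so K_p = 1.612/9.2 = 0.175.

K_p = 0.175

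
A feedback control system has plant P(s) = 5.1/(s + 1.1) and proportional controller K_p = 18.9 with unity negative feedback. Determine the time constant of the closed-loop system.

Closed-loop transfer function: T(s) = K_p·P(s)/(1 + K_p·P(s)) = 96.39/(s + 1.1 + 96.39) = 96.39/(s + 97.49).
Time constant τ = 1/97.49 = 0.0103 s.

τ = 0.0103 s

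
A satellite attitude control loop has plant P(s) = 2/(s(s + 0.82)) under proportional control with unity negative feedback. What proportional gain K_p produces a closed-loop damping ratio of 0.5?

Closed-loop characteristic equation: s² + 0.82s + K_p·2 = 0.
So ω_n = √(2K_p) and 2ζω_n = 0.82, giving ζ = 0.82/(2√(2K_p)).
Setting ζ = 0.5: √(2K_p) = 0.82/(2·0.5) = 0.82, so K_p = 0.6724/2 = 0.336.

K_p = 0.336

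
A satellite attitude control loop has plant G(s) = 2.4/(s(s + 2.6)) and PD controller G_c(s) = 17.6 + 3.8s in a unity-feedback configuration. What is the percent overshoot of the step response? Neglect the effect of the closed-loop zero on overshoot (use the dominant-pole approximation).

Forward path: (17.6 + 3.8s)·2.4/(s(s+2.6)). The closed-loop characteristic equation is s² + (2.6 + 2.4·3.8)s + 2.4·17.6 = 0.
That is s² + 11.72s + 42.24 = 0, so ω_n = 6.499 rad/s and ζ = 11.72/(2·6.499) = 0.9016.
%OS = 100·exp(−πζ/√(1−ζ²)) = 0.143%.

0.143%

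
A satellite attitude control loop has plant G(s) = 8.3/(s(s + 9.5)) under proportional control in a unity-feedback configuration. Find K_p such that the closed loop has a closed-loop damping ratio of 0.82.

Closed-loop characteristic equation: s² + 9.5s + K_p·8.3 = 0.
So ω_n = √(8.3K_p) and 2ζω_n = 9.5, giving ζ = 9.5/(2√(8.3K_p)).
Setting ζ = 0.82: √(8.3K_p) = 9.5/(2·0.82) = 5.793, so K_p = 33.56/8.3 = 4.04.

K_p = 4.04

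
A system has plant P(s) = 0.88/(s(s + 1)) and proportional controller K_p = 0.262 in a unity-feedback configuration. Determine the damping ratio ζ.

ζ = 1.04

The closed-loop denominator is s(s+1) + 0.262·0.88 = s² + 1s + 0.2306.
Matching s² + 2ζω_n s + ω_n²: ω_n = √0.2306 = 0.4802 rad/s and 2ζω_n = 1, so ζ = 1/(2·0.4802) = 1.04.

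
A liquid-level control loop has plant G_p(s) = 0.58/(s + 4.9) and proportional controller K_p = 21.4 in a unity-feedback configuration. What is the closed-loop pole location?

Closed-loop transfer function: T(s) = K_p·G_p(s)/(1 + K_p·G_p(s)) = 12.41/(s + 4.9 + 12.41) = 12.41/(s + 17.31).
The closed-loop pole is at s = −17.31.

s = -17.31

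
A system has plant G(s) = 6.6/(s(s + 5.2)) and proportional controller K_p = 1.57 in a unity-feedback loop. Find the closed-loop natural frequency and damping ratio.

ω_n = 3.22 rad/s, ζ = 0.808

1 + K_p·G(s) = 0 gives s² + 5.2s + 10.36 = 0.
Matching s² + 2ζω_n s + ω_n²: ω_n = √10.36 = 3.219 rad/s and 2ζω_n = 5.2, so ζ = 5.2/(2·3.219) = 0.808.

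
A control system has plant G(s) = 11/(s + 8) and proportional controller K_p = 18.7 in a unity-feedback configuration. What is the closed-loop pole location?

s = -213.7

Closed-loop transfer function: T(s) = K_p·G(s)/(1 + K_p·G(s)) = 205.7/(s + 8 + 205.7) = 205.7/(s + 213.7).
The closed-loop pole is at s = −213.7.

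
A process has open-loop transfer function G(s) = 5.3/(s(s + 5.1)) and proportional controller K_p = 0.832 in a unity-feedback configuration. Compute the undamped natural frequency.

The closed-loop denominator is s(s+5.1) + 0.832·5.3 = s² + 5.1s + 4.41.
Matching s² + 2ζω_n s + ω_n²: ω_n = √4.41 = 2.1 rad/s and 2ζω_n = 5.1, so ζ = 5.1/(2·2.1) = 1.21.

ω_n = 2.1 rad/s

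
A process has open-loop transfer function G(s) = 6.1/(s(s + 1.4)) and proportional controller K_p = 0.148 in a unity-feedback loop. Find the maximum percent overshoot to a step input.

3.26%

Closed-loop characteristic equation: s² + 1.4s + 0.9028 = 0, so ω_n = 0.9502 rad/s and ζ = 1.4/(2·0.9502) = 0.7367.
%OS = 100·exp(−πζ/√(1−ζ²)) = 100·exp(−π·0.7367/√0.4572) = 3.26%.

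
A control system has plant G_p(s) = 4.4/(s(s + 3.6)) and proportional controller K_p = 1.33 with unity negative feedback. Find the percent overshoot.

Closed-loop characteristic equation: s² + 3.6s + 5.852 = 0, so ω_n = 2.419 rad/s and ζ = 3.6/(2·2.419) = 0.7441.
%OS = 100·exp(−πζ/√(1−ζ²)) = 100·exp(−π·0.7441/√0.4463) = 3.02%.

3.02%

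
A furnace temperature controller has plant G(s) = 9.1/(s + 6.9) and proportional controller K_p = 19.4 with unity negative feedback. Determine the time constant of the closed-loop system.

τ = 0.00545 s

Closed-loop transfer function: T(s) = K_p·G(s)/(1 + K_p·G(s)) = 176.5/(s + 6.9 + 176.5) = 176.5/(s + 183.4).
Time constant τ = 1/183.4 = 0.00545 s.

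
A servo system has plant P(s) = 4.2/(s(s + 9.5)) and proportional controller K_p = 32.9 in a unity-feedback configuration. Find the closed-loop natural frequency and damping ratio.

ω_n = 11.8 rad/s, ζ = 0.404

The closed-loop denominator is s(s+9.5) + 32.9·4.2 = s² + 9.5s + 138.2.
Matching s² + 2ζω_n s + ω_n²: ω_n = √138.2 = 11.75 rad/s and 2ζω_n = 9.5, so ζ = 9.5/(2·11.75) = 0.404.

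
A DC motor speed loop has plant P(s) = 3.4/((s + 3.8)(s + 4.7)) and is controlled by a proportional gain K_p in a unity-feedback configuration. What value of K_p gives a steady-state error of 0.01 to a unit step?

Steady-state error for a unit step on this type-0 loop is 1/(1 + K_p·P(0)).
P(0) = 0.1904. Require 1/(1 + K_p·0.1904) = 0.01, so 1 + 0.1904·K_p = 100.
K_p = (100 − 1)/0.1904 = 520.

K_p = 520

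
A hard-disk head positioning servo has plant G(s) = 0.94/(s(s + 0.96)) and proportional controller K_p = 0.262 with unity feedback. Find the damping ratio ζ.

ζ = 0.967

The closed-loop denominator is s(s+0.96) + 0.262·0.94 = s² + 0.96s + 0.2463.
Matching s² + 2ζω_n s + ω_n²: ω_n = √0.2463 = 0.4963 rad/s and 2ζω_n = 0.96, so ζ = 0.96/(2·0.4963) = 0.967.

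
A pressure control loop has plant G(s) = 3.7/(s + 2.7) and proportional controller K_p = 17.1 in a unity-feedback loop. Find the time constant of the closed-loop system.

τ = 0.0152 s

Closed-loop transfer function: T(s) = K_p·G(s)/(1 + K_p·G(s)) = 63.27/(s + 2.7 + 63.27) = 63.27/(s + 65.97).
Time constant τ = 1/65.97 = 0.0152 s.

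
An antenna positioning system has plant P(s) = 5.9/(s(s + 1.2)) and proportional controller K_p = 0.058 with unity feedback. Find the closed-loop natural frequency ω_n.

With unity feedback the closed-loop characteristic equation is s² + 1.2s + 0.058·5.9 = s² + 1.2s + 0.3422 = 0.
So ω_n² = 0.3422 ⇒ ω_n = 0.585 rad/s, and ζ = 1.2/(2ω_n) = 1.03.

ω_n = 0.585 rad/s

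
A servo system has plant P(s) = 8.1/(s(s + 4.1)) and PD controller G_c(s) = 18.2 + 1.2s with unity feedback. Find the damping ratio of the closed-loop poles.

ζ = 0.569

Forward path: (18.2 + 1.2s)·8.1/(s(s+4.1)). The closed-loop characteristic equation is s² + (4.1 + 8.1·1.2)s + 8.1·18.2 = 0.
That is s² + 13.82s + 147.4 = 0, so ω_n = 12.14 rad/s and ζ = 13.82/(2·12.14) = 0.5691.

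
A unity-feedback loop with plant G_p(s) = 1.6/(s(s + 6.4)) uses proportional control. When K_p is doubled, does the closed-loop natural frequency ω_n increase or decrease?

ω_n = √(1.6·K_p), which grows with K_p.

increase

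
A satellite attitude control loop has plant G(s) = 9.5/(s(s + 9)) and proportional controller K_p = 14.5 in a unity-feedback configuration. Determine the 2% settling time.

From 1 + K_pG(s) = 0: s² + 9s + 137.8 = 0 ⇒ ω_n = 11.74, ζ = 0.3834.
2% settling time T_s ≈ 4/(ζω_n) = 4/4.5 = 0.889 s.

T_s ≈ 0.889 s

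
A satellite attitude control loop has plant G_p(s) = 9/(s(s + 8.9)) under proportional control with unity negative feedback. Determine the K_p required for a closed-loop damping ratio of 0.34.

Closed-loop characteristic equation: s² + 8.9s + K_p·9 = 0.
So ω_n = √(9K_p) and 2ζω_n = 8.9, giving ζ = 8.9/(2√(9K_p)).
Setting ζ = 0.34: √(9K_p) = 8.9/(2·0.34) = 13.09, so K_p = 171.3/9 = 19.

K_p = 19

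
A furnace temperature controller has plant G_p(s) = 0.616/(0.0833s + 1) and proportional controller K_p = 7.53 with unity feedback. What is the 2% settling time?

T_s ≈ 0.0591 s

Closed loop: T(s) = K_p·G_p/(1+K_p·G_p) = 4.638/(0.0833s + 1 + 4.638), with pole at s = −(1 + 4.638)/0.0833 = −67.69.
τ = 1/67.69 = 0.01477 s, so 2% settling time ≈ 4τ = 0.0591 s.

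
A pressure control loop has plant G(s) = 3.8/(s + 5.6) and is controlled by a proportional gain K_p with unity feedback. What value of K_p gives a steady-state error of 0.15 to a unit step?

K_p = 8.35

Steady-state error for a unit step on this type-0 loop is 1/(1 + K_p·G(0)).
G(0) = 0.6786. Require 1/(1 + K_p·0.6786) = 0.15, so 1 + 0.6786·K_p = 6.667.
K_p = (6.667 − 1)/0.6786 = 8.35.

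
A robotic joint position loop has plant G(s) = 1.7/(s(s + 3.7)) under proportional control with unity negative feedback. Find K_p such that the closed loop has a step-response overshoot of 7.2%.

K_p = 4.88

From %OS = 100·exp(−πζ/√(1−ζ²)) = 7.2%, ζ = −ln(0.072)/√(π²+ln²(0.072)) = 0.6421.
Characteristic equation s² + 3.7s + 1.7K_p = 0 gives ζ = 3.7/(2√(1.7K_p)).
Setting ζ = 0.6421: √(1.7K_p) = 3.7/(2·0.6421) = 2.881, so K_p = 8.302/1.7 = 4.88.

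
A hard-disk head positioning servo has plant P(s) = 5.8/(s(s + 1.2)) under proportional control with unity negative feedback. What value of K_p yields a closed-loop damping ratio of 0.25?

Closed-loop characteristic equation: s² + 1.2s + K_p·5.8 = 0.
So ω_n = √(5.8K_p) and 2ζω_n = 1.2, giving ζ = 1.2/(2√(5.8K_p)).
Setting ζ = 0.25: √(5.8K_p) = 1.2/(2·0.25) = 2.4, so K_p = 5.76/5.8 = 0.993.

K_p = 0.993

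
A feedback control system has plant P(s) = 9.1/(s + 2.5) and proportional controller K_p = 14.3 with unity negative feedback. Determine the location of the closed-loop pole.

Closed-loop transfer function: T(s) = K_p·P(s)/(1 + K_p·P(s)) = 130.1/(s + 2.5 + 130.1) = 130.1/(s + 132.6).
The closed-loop pole is at s = −132.6.

s = -132.6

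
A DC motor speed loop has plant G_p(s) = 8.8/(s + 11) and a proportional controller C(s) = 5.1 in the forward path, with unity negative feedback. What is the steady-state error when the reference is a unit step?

0.197

The loop is type 0. Static position error constant K_pos = C(0)·G_p(0) = 5.1·0.8 = 4.08.
Steady-state error to a unit step: e_ss = 1/(1+K_pos) = 1/5.08 = 0.197.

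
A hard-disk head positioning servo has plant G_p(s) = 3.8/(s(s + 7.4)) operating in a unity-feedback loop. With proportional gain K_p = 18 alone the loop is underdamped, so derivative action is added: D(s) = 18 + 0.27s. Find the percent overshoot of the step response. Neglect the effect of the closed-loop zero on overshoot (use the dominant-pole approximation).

Forward path: (18 + 0.27s)·3.8/(s(s+7.4)). The closed-loop characteristic equation is s² + (7.4 + 3.8·0.27)s + 3.8·18 = 0.
That is s² + 8.426s + 68.4 = 0, so ω_n = 8.27 rad/s and ζ = 8.426/(2·8.27) = 0.5094.
%OS = 100·exp(−πζ/√(1−ζ²)) = 15.6%.

15.6%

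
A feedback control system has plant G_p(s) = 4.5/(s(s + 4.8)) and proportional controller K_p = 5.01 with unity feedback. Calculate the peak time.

Closed-loop characteristic equation: s² + 4.8s + 22.54 = 0, so ω_n = 4.748 rad/s and ζ = 4.8/(2·4.748) = 0.5055.
Damped frequency ω_d = ω_n√(1−ζ²) = 4.097 rad/s, so peak time T_p = π/ω_d = 0.767 s.

T_p = 0.767 s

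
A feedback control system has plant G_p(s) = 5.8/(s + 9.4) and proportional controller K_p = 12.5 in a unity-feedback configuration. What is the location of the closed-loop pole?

Closed-loop transfer function: T(s) = K_p·G_p(s)/(1 + K_p·G_p(s)) = 72.5/(s + 9.4 + 72.5) = 72.5/(s + 81.9).
The closed-loop pole is at s = −81.9.

s = -81.9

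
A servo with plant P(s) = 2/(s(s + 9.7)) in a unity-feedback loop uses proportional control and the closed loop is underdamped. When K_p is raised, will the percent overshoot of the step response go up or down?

increase

ζ = 9.7/(2√(2K_p)) decreases as K_p grows; lower damping means more overshoot.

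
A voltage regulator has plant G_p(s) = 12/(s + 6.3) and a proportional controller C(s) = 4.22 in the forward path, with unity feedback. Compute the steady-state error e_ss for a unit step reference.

The loop is type 0. Static position error constant K_pos = C(0)·G_p(0) = 4.22·1.905 = 8.038.
Steady-state error to a unit step: e_ss = 1/(1+K_pos) = 1/9.038 = 0.111.

0.111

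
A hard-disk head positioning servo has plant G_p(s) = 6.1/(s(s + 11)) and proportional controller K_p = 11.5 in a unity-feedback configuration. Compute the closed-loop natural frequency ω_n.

ω_n = 8.38 rad/s

With unity feedback the closed-loop characteristic equation is s² + 11s + 11.5·6.1 = s² + 11s + 70.15 = 0.
So ω_n² = 70.15 ⇒ ω_n = 8.376 rad/s, and ζ = 11/(2ω_n) = 0.657.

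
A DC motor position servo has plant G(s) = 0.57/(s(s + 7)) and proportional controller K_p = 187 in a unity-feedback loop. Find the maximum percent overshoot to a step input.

32.2%

From 1 + K_pG(s) = 0: s² + 7s + 106.6 = 0 ⇒ ω_n = 10.32, ζ = 0.339.
%OS = 100·exp(−πζ/√(1−ζ²)) = 100·exp(−π·0.339/√0.8851) = 32.2%.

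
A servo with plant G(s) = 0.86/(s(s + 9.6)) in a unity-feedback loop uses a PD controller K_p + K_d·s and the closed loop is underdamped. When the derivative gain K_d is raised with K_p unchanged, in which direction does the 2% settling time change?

decrease

Characteristic equation s² + (9.6 + 0.86K_d)s + 0.86K_p = 0: raising K_d increases ζω_n = (9.6+0.86K_d)/2 while the loop stays underdamped, so T_s ≈ 4/(ζω_n) decreases.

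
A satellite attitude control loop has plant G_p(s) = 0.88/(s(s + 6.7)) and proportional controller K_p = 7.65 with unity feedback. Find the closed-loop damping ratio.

ζ = 1.29

With unity feedback the closed-loop characteristic equation is s² + 6.7s + 7.65·0.88 = s² + 6.7s + 6.732 = 0.
Matching s² + 2ζω_n s + ω_n²: ω_n = √6.732 = 2.595 rad/s and 2ζω_n = 6.7, so ζ = 6.7/(2·2.595) = 1.29.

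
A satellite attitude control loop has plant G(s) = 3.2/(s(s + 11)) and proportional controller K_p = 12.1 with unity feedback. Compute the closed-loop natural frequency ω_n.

The closed-loop denominator is s(s+11) + 12.1·3.2 = s² + 11s + 38.72.
Matching s² + 2ζω_n s + ω_n²: ω_n = √38.72 = 6.223 rad/s and 2ζω_n = 11, so ζ = 11/(2·6.223) = 0.884.

ω_n = 6.22 rad/s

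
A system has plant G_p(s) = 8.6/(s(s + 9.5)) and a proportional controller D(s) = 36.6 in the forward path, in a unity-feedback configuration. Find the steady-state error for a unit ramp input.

The loop has one pole at the origin (type 1). Velocity error constant K_v = lim_{s→0} s·D(s)G_p(s) = 36.6·8.6/9.5 = 33.13.
Steady-state error to a unit ramp: e_ss = 1/K_v = 0.0302.

0.0302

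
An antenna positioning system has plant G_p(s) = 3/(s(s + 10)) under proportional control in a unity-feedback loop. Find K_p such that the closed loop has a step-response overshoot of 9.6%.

K_p = 23.3

From %OS = 100·exp(−πζ/√(1−ζ²)) = 9.6%, ζ = −ln(0.096)/√(π²+ln²(0.096)) = 0.5979.
Characteristic equation s² + 10s + 3K_p = 0 gives ζ = 10/(2√(3K_p)).
Setting ζ = 0.5979: √(3K_p) = 10/(2·0.5979) = 8.362, so K_p = 69.93/3 = 23.3.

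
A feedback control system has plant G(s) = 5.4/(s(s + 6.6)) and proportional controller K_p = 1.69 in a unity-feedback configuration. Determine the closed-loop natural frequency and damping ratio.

1 + K_p·G(s) = 0 gives s² + 6.6s + 9.126 = 0.
Matching s² + 2ζω_n s + ω_n²: ω_n = √9.126 = 3.021 rad/s and 2ζω_n = 6.6, so ζ = 6.6/(2·3.021) = 1.09.

ω_n = 3.02 rad/s, ζ = 1.09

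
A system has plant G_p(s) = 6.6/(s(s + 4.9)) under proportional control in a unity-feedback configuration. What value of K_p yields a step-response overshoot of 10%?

K_p = 2.6

From %OS = 100·exp(−πζ/√(1−ζ²)) = 10%, ζ = −ln(0.1)/√(π²+ln²(0.1)) = 0.5912.
Characteristic equation s² + 4.9s + 6.6K_p = 0 gives ζ = 4.9/(2√(6.6K_p)).
Setting ζ = 0.5912: √(6.6K_p) = 4.9/(2·0.5912) = 4.144, so K_p = 17.18/6.6 = 2.6.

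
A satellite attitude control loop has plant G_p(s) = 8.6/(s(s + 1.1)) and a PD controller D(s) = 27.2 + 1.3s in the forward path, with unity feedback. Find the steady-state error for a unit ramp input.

The loop has one pole at the origin (type 1). Velocity error constant K_v = lim_{s→0} s·D(s)G_p(s) = 27.2·8.6/1.1 = 212.7.
Steady-state error to a unit ramp: e_ss = 1/K_v = 0.0047.

0.0047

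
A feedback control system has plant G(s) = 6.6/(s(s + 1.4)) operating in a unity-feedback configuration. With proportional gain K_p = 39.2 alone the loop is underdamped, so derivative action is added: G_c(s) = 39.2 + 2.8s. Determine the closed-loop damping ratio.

Forward path: (39.2 + 2.8s)·6.6/(s(s+1.4)). The closed-loop characteristic equation is s² + (1.4 + 6.6·2.8)s + 6.6·39.2 = 0.
That is s² + 19.88s + 258.7 = 0, so ω_n = 16.08 rad/s and ζ = 19.88/(2·16.08) = 0.618.

ζ = 0.618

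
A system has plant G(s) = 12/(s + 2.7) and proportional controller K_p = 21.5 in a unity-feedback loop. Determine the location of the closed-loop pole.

s = -260.7

Closed-loop transfer function: T(s) = K_p·G(s)/(1 + K_p·G(s)) = 258/(s + 2.7 + 258) = 258/(s + 260.7).
The closed-loop pole is at s = −260.7.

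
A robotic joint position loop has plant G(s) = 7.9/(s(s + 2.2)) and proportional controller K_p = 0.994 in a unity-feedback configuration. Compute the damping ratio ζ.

ζ = 0.393

The closed-loop denominator is s(s+2.2) + 0.994·7.9 = s² + 2.2s + 7.853.
So ω_n² = 7.853 ⇒ ω_n = 2.802 rad/s, and ζ = 2.2/(2ω_n) = 0.393.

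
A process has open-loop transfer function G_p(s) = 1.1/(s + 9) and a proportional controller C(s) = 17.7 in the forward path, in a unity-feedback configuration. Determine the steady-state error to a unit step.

0.316

The loop is type 0. Static position error constant K_pos = C(0)·G_p(0) = 17.7·0.1222 = 2.163.
Steady-state error to a unit step: e_ss = 1/(1+K_pos) = 1/3.163 = 0.316.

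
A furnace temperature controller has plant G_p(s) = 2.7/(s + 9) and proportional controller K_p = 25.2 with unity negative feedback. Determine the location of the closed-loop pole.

Closed-loop transfer function: T(s) = K_p·G_p(s)/(1 + K_p·G_p(s)) = 68.04/(s + 9 + 68.04) = 68.04/(s + 77.04).
The closed-loop pole is at s = −77.04.

s = -77.04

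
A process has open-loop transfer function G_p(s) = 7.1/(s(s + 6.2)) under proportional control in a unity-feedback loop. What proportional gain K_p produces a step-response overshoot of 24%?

From %OS = 100·exp(−πζ/√(1−ζ²)) = 24%, ζ = −ln(0.24)/√(π²+ln²(0.24)) = 0.4136.
Characteristic equation s² + 6.2s + 7.1K_p = 0 gives ζ = 6.2/(2√(7.1K_p)).
Setting ζ = 0.4136: √(7.1K_p) = 6.2/(2·0.4136) = 7.495, so K_p = 56.18/7.1 = 7.91.

K_p = 7.91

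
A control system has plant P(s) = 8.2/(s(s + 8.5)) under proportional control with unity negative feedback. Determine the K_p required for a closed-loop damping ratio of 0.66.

K_p = 5.06

Closed-loop characteristic equation: s² + 8.5s + K_p·8.2 = 0.
So ω_n = √(8.2K_p) and 2ζω_n = 8.5, giving ζ = 8.5/(2√(8.2K_p)).
Setting ζ = 0.66: √(8.2K_p) = 8.5/(2·0.66) = 6.439, so K_p = 41.47/8.2 = 5.06.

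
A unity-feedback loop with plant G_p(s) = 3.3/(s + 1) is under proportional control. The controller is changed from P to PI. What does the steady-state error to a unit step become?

0

Adding integral action puts a pole at s = 0 in the forward path, raising the system type to 1; a type-1 loop has zero steady-state error to a step.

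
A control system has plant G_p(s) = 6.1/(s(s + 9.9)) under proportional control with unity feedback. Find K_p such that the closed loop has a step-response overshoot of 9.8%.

From %OS = 100·exp(−πζ/√(1−ζ²)) = 9.8%, ζ = −ln(0.098)/√(π²+ln²(0.098)) = 0.5945.
Characteristic equation s² + 9.9s + 6.1K_p = 0 gives ζ = 9.9/(2√(6.1K_p)).
Setting ζ = 0.5945: √(6.1K_p) = 9.9/(2·0.5945) = 8.326, so K_p = 69.32/6.1 = 11.4.

K_p = 11.4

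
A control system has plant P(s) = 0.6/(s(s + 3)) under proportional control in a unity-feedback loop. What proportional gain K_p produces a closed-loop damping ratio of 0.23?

K_p = 70.9

Closed-loop characteristic equation: s² + 3s + K_p·0.6 = 0.
So ω_n = √(0.6K_p) and 2ζω_n = 3, giving ζ = 3/(2√(0.6K_p)).
Setting ζ = 0.23: √(0.6K_p) = 3/(2·0.23) = 6.522, so K_p = 42.53/0.6 = 70.9.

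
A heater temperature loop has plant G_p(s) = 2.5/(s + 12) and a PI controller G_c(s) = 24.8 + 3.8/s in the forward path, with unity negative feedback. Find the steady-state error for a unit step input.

0

The open loop G_c(s)G_p(s) has a pole at the origin (type 1), so the static position error constant is infinite and e_ss = 1/(1+∞) = 0.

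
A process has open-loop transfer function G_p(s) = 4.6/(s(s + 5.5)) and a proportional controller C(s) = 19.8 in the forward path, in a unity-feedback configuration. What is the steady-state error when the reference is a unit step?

The open loop C(s)G_p(s) has a pole at the origin (type 1), so the static position error constant is infinite and e_ss = 1/(1+∞) = 0.

0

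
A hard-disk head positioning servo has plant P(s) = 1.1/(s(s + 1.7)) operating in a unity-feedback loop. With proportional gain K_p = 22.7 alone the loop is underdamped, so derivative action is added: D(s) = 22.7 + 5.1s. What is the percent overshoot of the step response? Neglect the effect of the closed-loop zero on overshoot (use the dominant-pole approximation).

Forward path: (22.7 + 5.1s)·1.1/(s(s+1.7)). The closed-loop characteristic equation is s² + (1.7 + 1.1·5.1)s + 1.1·22.7 = 0.
That is s² + 7.31s + 24.97 = 0, so ω_n = 4.997 rad/s and ζ = 7.31/(2·4.997) = 0.7314.
%OS = 100·exp(−πζ/√(1−ζ²)) = 3.44%.

3.44%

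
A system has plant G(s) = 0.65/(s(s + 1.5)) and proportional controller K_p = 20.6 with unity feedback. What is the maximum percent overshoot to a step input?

Closed-loop characteristic equation: s² + 1.5s + 13.39 = 0, so ω_n = 3.659 rad/s and ζ = 1.5/(2·3.659) = 0.205.
%OS = 100·exp(−πζ/√(1−ζ²)) = 100·exp(−π·0.205/√0.958) = 51.8%.

51.8%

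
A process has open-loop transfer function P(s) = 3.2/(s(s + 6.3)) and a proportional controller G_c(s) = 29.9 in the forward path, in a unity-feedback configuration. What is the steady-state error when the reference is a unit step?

The open loop G_c(s)P(s) has a pole at the origin (type 1), so the static position error constant is infinite and e_ss = 1/(1+∞) = 0.

0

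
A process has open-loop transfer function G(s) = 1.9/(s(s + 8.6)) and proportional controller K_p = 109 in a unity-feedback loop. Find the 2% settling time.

The closed-loop denominator s² + 8.6s + 207.1 gives ω_n = √207.1 = 14.39 and ζ = 8.6/(2ω_n) = 0.2988.
2% settling time T_s ≈ 4/(ζω_n) = 4/4.3 = 0.93 s.

T_s ≈ 0.93 s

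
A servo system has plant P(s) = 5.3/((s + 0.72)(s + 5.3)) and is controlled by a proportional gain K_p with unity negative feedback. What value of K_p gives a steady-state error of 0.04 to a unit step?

Steady-state error for a unit step on this type-0 loop is 1/(1 + K_p·P(0)).
P(0) = 1.389. Require 1/(1 + K_p·1.389) = 0.04, so 1 + 1.389·K_p = 25.
K_p = (25 − 1)/1.389 = 17.3.

K_p = 17.3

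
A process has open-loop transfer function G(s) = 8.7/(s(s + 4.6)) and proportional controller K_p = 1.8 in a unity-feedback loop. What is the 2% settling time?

T_s ≈ 1.74 s

Closed-loop characteristic equation: s² + 4.6s + 15.66 = 0, so ω_n = 3.957 rad/s and ζ = 4.6/(2·3.957) = 0.5812.
2% settling time T_s ≈ 4/(ζω_n) = 4/2.3 = 1.74 s.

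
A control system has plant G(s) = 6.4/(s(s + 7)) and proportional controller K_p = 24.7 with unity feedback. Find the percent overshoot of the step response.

From 1 + K_pG(s) = 0: s² + 7s + 158.1 = 0 ⇒ ω_n = 12.57, ζ = 0.2784.
%OS = 100·exp(−πζ/√(1−ζ²)) = 100·exp(−π·0.2784/√0.9225) = 40.2%.

40.2%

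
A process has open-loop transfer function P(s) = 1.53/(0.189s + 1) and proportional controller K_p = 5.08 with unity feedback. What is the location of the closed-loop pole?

s = -46.41

Closed loop: T(s) = K_p·P/(1+K_p·P) = 7.772/(0.189s + 1 + 7.772), with pole at s = −(1 + 7.772)/0.189 = −46.41.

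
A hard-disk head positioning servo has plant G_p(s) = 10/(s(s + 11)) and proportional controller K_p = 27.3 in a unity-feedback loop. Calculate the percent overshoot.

33%

The closed-loop denominator s² + 11s + 273 gives ω_n = √273 = 16.52 and ζ = 11/(2ω_n) = 0.3329.
%OS = 100·exp(−πζ/√(1−ζ²)) = 100·exp(−π·0.3329/√0.8892) = 33%.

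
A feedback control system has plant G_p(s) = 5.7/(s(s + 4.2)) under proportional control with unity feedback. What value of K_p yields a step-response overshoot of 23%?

K_p = 4.31

From %OS = 100·exp(−πζ/√(1−ζ²)) = 23%, ζ = −ln(0.23)/√(π²+ln²(0.23)) = 0.4237.
Characteristic equation s² + 4.2s + 5.7K_p = 0 gives ζ = 4.2/(2√(5.7K_p)).
Setting ζ = 0.4237: √(5.7K_p) = 4.2/(2·0.4237) = 4.956, so K_p = 24.56/5.7 = 4.31.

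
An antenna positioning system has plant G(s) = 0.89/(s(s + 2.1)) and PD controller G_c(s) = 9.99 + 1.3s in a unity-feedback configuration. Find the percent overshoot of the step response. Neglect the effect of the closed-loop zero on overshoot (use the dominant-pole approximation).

12.9%

Forward path: (9.99 + 1.3s)·0.89/(s(s+2.1)). The closed-loop characteristic equation is s² + (2.1 + 0.89·1.3)s + 0.89·9.99 = 0.
That is s² + 3.257s + 8.891 = 0, so ω_n = 2.982 rad/s and ζ = 3.257/(2·2.982) = 0.5461.
%OS = 100·exp(−πζ/√(1−ζ²)) = 12.9%.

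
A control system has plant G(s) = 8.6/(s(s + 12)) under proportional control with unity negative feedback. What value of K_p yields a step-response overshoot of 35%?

K_p = 41.7

From %OS = 100·exp(−πζ/√(1−ζ²)) = 35%, ζ = −ln(0.35)/√(π²+ln²(0.35)) = 0.3169.
Characteristic equation s² + 12s + 8.6K_p = 0 gives ζ = 12/(2√(8.6K_p)).
Setting ζ = 0.3169: √(8.6K_p) = 12/(2·0.3169) = 18.93, so K_p = 358.4/8.6 = 41.7.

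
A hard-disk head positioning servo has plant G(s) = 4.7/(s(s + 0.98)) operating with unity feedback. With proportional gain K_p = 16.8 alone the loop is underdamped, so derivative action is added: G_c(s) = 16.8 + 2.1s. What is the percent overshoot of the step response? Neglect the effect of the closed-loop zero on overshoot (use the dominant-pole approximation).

8.88%

Forward path: (16.8 + 2.1s)·4.7/(s(s+0.98)). The closed-loop characteristic equation is s² + (0.98 + 4.7·2.1)s + 4.7·16.8 = 0.
That is s² + 10.85s + 78.96 = 0, so ω_n = 8.886 rad/s and ζ = 10.85/(2·8.886) = 0.6105.
%OS = 100·exp(−πζ/√(1−ζ²)) = 8.88%.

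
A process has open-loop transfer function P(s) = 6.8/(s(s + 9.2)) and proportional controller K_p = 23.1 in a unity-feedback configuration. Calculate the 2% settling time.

T_s ≈ 0.87 s

The closed-loop denominator s² + 9.2s + 157.1 gives ω_n = √157.1 = 12.53 and ζ = 9.2/(2ω_n) = 0.367.
2% settling time T_s ≈ 4/(ζω_n) = 4/4.6 = 0.87 s.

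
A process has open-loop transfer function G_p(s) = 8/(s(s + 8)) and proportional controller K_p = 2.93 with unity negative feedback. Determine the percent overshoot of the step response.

0.998%

Closed-loop characteristic equation: s² + 8s + 23.44 = 0, so ω_n = 4.841 rad/s and ζ = 8/(2·4.841) = 0.8262.
%OS = 100·exp(−πζ/√(1−ζ²)) = 100·exp(−π·0.8262/√0.3174) = 0.998%.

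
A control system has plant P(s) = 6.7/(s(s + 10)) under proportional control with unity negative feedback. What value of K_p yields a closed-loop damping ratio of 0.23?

K_p = 70.5

Closed-loop characteristic equation: s² + 10s + K_p·6.7 = 0.
So ω_n = √(6.7K_p) and 2ζω_n = 10, giving ζ = 10/(2√(6.7K_p)).
Setting ζ = 0.23: √(6.7K_p) = 10/(2·0.23) = 21.74, so K_p = 472.6/6.7 = 70.5.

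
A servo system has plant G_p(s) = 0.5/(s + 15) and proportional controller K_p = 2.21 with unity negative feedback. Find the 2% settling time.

T_s ≈ 0.248 s

Closed-loop transfer function: T(s) = K_p·G_p(s)/(1 + K_p·G_p(s)) = 1.105/(s + 15 + 1.105) = 1.105/(s + 16.11).
Time constant τ = 1/16.11 = 0.06209 s, so the 2% settling time is about 4τ = 0.248 s.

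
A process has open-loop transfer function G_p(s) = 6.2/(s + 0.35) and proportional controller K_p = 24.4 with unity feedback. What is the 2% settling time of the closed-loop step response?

Closed-loop transfer function: T(s) = K_p·G_p(s)/(1 + K_p·G_p(s)) = 151.3/(s + 0.35 + 151.3) = 151.3/(s + 151.6).
Time constant τ = 1/151.6 = 0.006595 s, so the 2% settling time is about 4τ = 0.0264 s.

T_s ≈ 0.0264 s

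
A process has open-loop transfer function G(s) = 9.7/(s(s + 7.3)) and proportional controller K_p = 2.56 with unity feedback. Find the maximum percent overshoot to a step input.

3.4%

Closed-loop characteristic equation: s² + 7.3s + 24.83 = 0, so ω_n = 4.983 rad/s and ζ = 7.3/(2·4.983) = 0.7325.
%OS = 100·exp(−πζ/√(1−ζ²)) = 100·exp(−π·0.7325/√0.4635) = 3.4%.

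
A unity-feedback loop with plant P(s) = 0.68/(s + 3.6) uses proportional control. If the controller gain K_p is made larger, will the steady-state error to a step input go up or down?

e_ss = 1/(1 + K_p·P(0)); a larger K_p raises the denominator, so e_ss decreases.

decrease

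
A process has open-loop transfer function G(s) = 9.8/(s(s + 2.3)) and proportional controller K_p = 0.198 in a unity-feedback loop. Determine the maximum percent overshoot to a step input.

1.01%

Closed-loop characteristic equation: s² + 2.3s + 1.94 = 0, so ω_n = 1.393 rad/s and ζ = 2.3/(2·1.393) = 0.8256.
%OS = 100·exp(−πζ/√(1−ζ²)) = 100·exp(−π·0.8256/√0.3184) = 1.01%.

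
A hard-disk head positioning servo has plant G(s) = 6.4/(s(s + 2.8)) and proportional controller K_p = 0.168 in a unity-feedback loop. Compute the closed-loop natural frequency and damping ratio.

With unity feedback the closed-loop characteristic equation is s² + 2.8s + 0.168·6.4 = s² + 2.8s + 1.075 = 0.
Matching s² + 2ζω_n s + ω_n²: ω_n = √1.075 = 1.037 rad/s and 2ζω_n = 2.8, so ζ = 2.8/(2·1.037) = 1.35.

ω_n = 1.04 rad/s, ζ = 1.35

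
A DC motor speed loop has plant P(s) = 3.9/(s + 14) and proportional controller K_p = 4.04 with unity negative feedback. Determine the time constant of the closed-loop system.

Closed-loop transfer function: T(s) = K_p·P(s)/(1 + K_p·P(s)) = 15.76/(s + 14 + 15.76) = 15.76/(s + 29.76).
Time constant τ = 1/29.76 = 0.0336 s.

τ = 0.0336 s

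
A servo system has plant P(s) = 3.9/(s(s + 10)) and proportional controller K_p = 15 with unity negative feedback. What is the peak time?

Closed-loop characteristic equation: s² + 10s + 58.5 = 0, so ω_n = 7.649 rad/s and ζ = 10/(2·7.649) = 0.6537.
Damped frequency ω_d = ω_n√(1−ζ²) = 5.788 rad/s, so peak time T_p = π/ω_d = 0.543 s.

T_p = 0.543 s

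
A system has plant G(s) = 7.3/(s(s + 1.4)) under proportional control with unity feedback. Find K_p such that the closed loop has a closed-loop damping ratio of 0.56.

K_p = 0.214

Closed-loop characteristic equation: s² + 1.4s + K_p·7.3 = 0.
So ω_n = √(7.3K_p) and 2ζω_n = 1.4, giving ζ = 1.4/(2√(7.3K_p)).
Setting ζ = 0.56: √(7.3K_p) = 1.4/(2·0.56) = 1.25, so K_p = 1.562/7.3 = 0.214.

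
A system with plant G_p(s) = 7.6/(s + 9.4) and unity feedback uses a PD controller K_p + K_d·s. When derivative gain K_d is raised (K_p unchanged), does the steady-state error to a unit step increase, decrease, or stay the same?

At s = 0 the derivative term contributes nothing: C(0) = K_p regardless of K_d, so K_pos = K_p·G_p(0) and e_ss are unchanged.

unchanged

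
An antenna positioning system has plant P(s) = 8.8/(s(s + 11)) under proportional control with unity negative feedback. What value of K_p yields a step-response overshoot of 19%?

From %OS = 100·exp(−πζ/√(1−ζ²)) = 19%, ζ = −ln(0.19)/√(π²+ln²(0.19)) = 0.4673.
Characteristic equation s² + 11s + 8.8K_p = 0 gives ζ = 11/(2√(8.8K_p)).
Setting ζ = 0.4673: √(8.8K_p) = 11/(2·0.4673) = 11.77, so K_p = 138.5/8.8 = 15.7.

K_p = 15.7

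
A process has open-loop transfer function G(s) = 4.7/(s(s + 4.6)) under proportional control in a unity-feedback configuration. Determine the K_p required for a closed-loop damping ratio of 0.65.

Closed-loop characteristic equation: s² + 4.6s + K_p·4.7 = 0.
So ω_n = √(4.7K_p) and 2ζω_n = 4.6, giving ζ = 4.6/(2√(4.7K_p)).
Setting ζ = 0.65: √(4.7K_p) = 4.6/(2·0.65) = 3.538, so K_p = 12.52/4.7 = 2.66.

K_p = 2.66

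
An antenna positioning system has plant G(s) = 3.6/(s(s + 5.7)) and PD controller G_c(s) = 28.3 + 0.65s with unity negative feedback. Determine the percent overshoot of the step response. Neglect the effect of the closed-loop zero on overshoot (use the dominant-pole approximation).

Forward path: (28.3 + 0.65s)·3.6/(s(s+5.7)). The closed-loop characteristic equation is s² + (5.7 + 3.6·0.65)s + 3.6·28.3 = 0.
That is s² + 8.04s + 101.9 = 0, so ω_n = 10.09 rad/s and ζ = 8.04/(2·10.09) = 0.3983.
%OS = 100·exp(−πζ/√(1−ζ²)) = 25.6%.

25.6%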